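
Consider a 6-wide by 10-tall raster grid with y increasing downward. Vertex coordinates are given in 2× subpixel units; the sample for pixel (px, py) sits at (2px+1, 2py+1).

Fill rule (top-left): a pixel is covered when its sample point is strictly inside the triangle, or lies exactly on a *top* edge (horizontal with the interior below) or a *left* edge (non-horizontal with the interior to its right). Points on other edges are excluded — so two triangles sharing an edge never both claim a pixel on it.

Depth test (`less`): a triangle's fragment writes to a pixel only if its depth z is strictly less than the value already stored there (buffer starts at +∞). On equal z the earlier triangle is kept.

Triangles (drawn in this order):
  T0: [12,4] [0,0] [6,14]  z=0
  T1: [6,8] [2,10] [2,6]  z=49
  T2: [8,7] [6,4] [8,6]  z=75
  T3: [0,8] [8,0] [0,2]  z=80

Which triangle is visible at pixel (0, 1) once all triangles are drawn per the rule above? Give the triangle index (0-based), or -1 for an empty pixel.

T0:
  2·area = 144  (B↔C swapped to make it positive)
  edge (12, 4)→(6, 14): d=(-6,10) right/bottom  bias=-1
  edge (6, 14)→(0, 0): d=(-6,-14) top-left  bias=+0
  edge (0, 0)→(12, 4): d=(12,4) right/bottom  bias=-1
    (0,0)@(1, 1): e=[128,8,8] → #
    (1,0)@(3, 1): e=[108,36,0] → ·  [on edge]
    (0,1)@(1, 3): e=[116,-4,32] → ·
    (1,1)@(3, 3): e=[96,24,24] → #
    (2,1)@(5, 3): e=[76,52,16] → #
    (3,1)@(7, 3): e=[56,80,8] → #
    (4,1)@(9, 3): e=[36,108,0] → ·  [on edge]
    (1,2)@(3, 5): e=[84,12,48] → #
    (4,2)@(9, 5): e=[24,96,24] → #
    (5,2)@(11, 5): e=[4,124,16] → #
    (1,3)@(3, 7): e=[72,0,72] → #  [on edge]
    (5,3)@(11, 7): e=[-8,112,40] → ·
    (4,4)@(9, 9): e=[0,72,72] → ·  [on edge]
    (1,9)@(3, 19): e=[0,-72,216] → ·  [on edge]
  covered (17 px):
    # · · · · ·
    · # # # · ·
    · # # # # #
    · # # # # ·
    · · # # · ·
    · · # # · ·
    · · · · · ·
    · · · · · ·
    · · · · · ·
    · · · · · ·
T1:
  2·area = 16
  edge (6, 8)→(2, 10): d=(-4,2) right/bottom  bias=-1
  edge (2, 10)→(2, 6): d=(0,-4) top-left  bias=+0
  edge (2, 6)→(6, 8): d=(4,2) right/bottom  bias=-1
    (1,3)@(3, 7): e=[10,4,2] → #
    (2,3)@(5, 7): e=[6,12,-2] → ·
    (1,4)@(3, 9): e=[2,4,10] → #
    (2,4)@(5, 9): e=[-2,12,6] → ·
    (1,5)@(3, 11): e=[-6,4,18] → ·
  covered (2 px):
    · · · · · ·
    · · · · · ·
    · · · · · ·
    · # · · · ·
    · # · · · ·
    · · · · · ·
    · · · · · ·
    · · · · · ·
    · · · · · ·
    · · · · · ·
T2:
  2·area = 2
  edge (8, 7)→(6, 4): d=(-2,-3) top-left  bias=+0
  edge (6, 4)→(8, 6): d=(2,2) right/bottom  bias=-1
  edge (8, 6)→(8, 7): d=(0,1) right/bottom  bias=-1
    (1,0)@(3, 1): e=[-3,0,5] → ·  [on edge]
    (2,1)@(5, 3): e=[-1,0,3] → ·  [on edge]
    (3,2)@(7, 5): e=[1,0,1] → ·  [on edge]
    (4,3)@(9, 7): e=[3,0,-1] → ·  [on edge]
    (5,4)@(11, 9): e=[5,0,-3] → ·  [on edge]
  covered (0 px):
    · · · · · ·
    · · · · · ·
    · · · · · ·
    · · · · · ·
    · · · · · ·
    · · · · · ·
    · · · · · ·
    · · · · · ·
    · · · · · ·
    · · · · · ·
T3:
  2·area = 48  (B↔C swapped to make it positive)
  edge (0, 8)→(0, 2): d=(0,-6) top-left  bias=+0
  edge (0, 2)→(8, 0): d=(8,-2) top-left  bias=+0
  edge (8, 0)→(0, 8): d=(-8,8) right/bottom  bias=-1
    (2,0)@(5, 1): e=[30,2,16] → #
    (3,0)@(7, 1): e=[42,6,0] → ·  [on edge]
    (0,1)@(1, 3): e=[6,10,32] → #
    (1,1)@(3, 3): e=[18,14,16] → #
    (2,1)@(5, 3): e=[30,18,0] → ·  [on edge]
    (0,2)@(1, 5): e=[6,26,16] → #
    (1,2)@(3, 5): e=[18,30,0] → ·  [on edge]
    (0,3)@(1, 7): e=[6,42,0] → ·  [on edge]
  covered (4 px):
    · · # · · ·
    # # · · · ·
    # · · · · ·
    · · · · · ·
    · · · · · ·
    · · · · · ·
    · · · · · ·
    · · · · · ·
    · · · · · ·
    · · · · · ·

Z-buffer (winner per pixel, '.' = empty):
  0 . 3 . . .
  3 0 0 0 . .
  3 0 0 0 0 0
  . 0 0 0 0 .
  . 1 0 0 . .
  . . 0 0 . .
  . . . . . .
  . . . . . .
  . . . . . .
  . . . . . .

Result: 3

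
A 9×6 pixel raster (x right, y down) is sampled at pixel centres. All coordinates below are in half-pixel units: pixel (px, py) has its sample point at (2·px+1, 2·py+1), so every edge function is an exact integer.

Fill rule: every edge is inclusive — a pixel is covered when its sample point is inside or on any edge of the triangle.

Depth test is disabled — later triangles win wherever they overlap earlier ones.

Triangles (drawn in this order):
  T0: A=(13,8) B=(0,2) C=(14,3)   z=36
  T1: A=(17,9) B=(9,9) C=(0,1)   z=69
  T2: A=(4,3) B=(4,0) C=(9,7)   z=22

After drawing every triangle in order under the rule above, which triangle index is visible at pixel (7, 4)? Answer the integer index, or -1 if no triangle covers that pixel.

T0:
  2·area = 71
  edge (13, 8)→(0, 2): d=(-13,-6) inclusive
  edge (0, 2)→(14, 3): d=(14,1) inclusive
  edge (14, 3)→(13, 8): d=(-1,5) inclusive
    (1,1)@(3, 3): e=[5,11,55] → #
    (2,1)@(5, 3): e=[17,9,45] → #
    (3,1)@(7, 3): e=[29,7,35] → #
    (4,1)@(9, 3): e=[41,5,25] → #
    (5,1)@(11, 3): e=[53,3,15] → #
    (6,1)@(13, 3): e=[65,1,5] → #
    (7,1)@(15, 3): e=[77,-1,-5] → ·
    (1,2)@(3, 5): e=[-21,39,53] → ·
    (2,2)@(5, 5): e=[-9,37,43] → ·
    (3,2)@(7, 5): e=[3,35,33] → #
    (7,2)@(15, 5): e=[51,27,-7] → ·
    (3,3)@(7, 7): e=[-23,63,31] → ·
  covered (12 px):
    · · · · · · · · ·
    · # # # # # # · ·
    · · · # # # # · ·
    · · · · · # # · ·
    · · · · · · · · ·
    · · · · · · · · ·
T1:
  2·area = 64
  edge (17, 9)→(9, 9): d=(-8,0) inclusive
  edge (9, 9)→(0, 1): d=(-9,-8) inclusive
  edge (0, 1)→(17, 9): d=(17,8) inclusive
    (1,1)@(3, 3): e=[48,6,10] → #
    (2,1)@(5, 3): e=[48,22,-6] → ·
    (1,2)@(3, 5): e=[32,-12,44] → ·
    (2,2)@(5, 5): e=[32,4,28] → #
    (3,2)@(7, 5): e=[32,20,12] → #
    (4,2)@(9, 5): e=[32,36,-4] → ·
    (2,3)@(5, 7): e=[16,-14,62] → ·
    (3,3)@(7, 7): e=[16,2,46] → #
    (4,3)@(9, 7): e=[16,18,30] → #
    (5,3)@(11, 7): e=[16,34,14] → #
    (6,3)@(13, 7): e=[16,50,-2] → ·
    (0,4)@(1, 9): e=[0,-64,128] → ·  [on edge]
    (1,4)@(3, 9): e=[0,-48,112] → ·  [on edge]
    (2,4)@(5, 9): e=[0,-32,96] → ·  [on edge]
    (3,4)@(7, 9): e=[0,-16,80] → ·  [on edge]
    (4,4)@(9, 9): e=[0,0,64] → #  [on edge]
    (5,4)@(11, 9): e=[0,16,48] → #  [on edge]
    (6,4)@(13, 9): e=[0,32,32] → #  [on edge]
    (7,4)@(15, 9): e=[0,48,16] → #  [on edge]
    (8,4)@(17, 9): e=[0,64,0] → #  [on edge]
  covered (11 px):
    · · · · · · · · ·
    · # · · · · · · ·
    · · # # · · · · ·
    · · · # # # · · ·
    · · · · # # # # #
    · · · · · · · · ·
T2:
  2·area = 15
  edge (4, 3)→(4, 0): d=(0,-3) inclusive
  edge (4, 0)→(9, 7): d=(5,7) inclusive
  edge (9, 7)→(4, 3): d=(-5,-4) inclusive
    (2,1)@(5, 3): e=[3,8,4] → #
    (3,1)@(7, 3): e=[9,-6,12] → ·
    (2,2)@(5, 5): e=[3,18,-6] → ·
    (3,2)@(7, 5): e=[9,4,2] → #
    (4,2)@(9, 5): e=[15,-10,10] → ·
    (3,3)@(7, 7): e=[9,14,-8] → ·
    (4,3)@(9, 7): e=[15,0,0] → #  [on edge]
    (5,3)@(11, 7): e=[21,-14,8] → ·
    (4,4)@(9, 9): e=[15,10,-10] → ·
  covered (3 px):
    · · · · · · · · ·
    · · # · · · · · ·
    · · · # · · · · ·
    · · · · # · · · ·
    · · · · · · · · ·
    · · · · · · · · ·

Z-buffer (winner per pixel, '.' = empty):
  . . . . . . . . .
  . 1 2 0 0 0 0 . .
  . . 1 2 0 0 0 . .
  . . . 1 2 1 0 . .
  . . . . 1 1 1 1 1
  . . . . . . . . .

Answer: 1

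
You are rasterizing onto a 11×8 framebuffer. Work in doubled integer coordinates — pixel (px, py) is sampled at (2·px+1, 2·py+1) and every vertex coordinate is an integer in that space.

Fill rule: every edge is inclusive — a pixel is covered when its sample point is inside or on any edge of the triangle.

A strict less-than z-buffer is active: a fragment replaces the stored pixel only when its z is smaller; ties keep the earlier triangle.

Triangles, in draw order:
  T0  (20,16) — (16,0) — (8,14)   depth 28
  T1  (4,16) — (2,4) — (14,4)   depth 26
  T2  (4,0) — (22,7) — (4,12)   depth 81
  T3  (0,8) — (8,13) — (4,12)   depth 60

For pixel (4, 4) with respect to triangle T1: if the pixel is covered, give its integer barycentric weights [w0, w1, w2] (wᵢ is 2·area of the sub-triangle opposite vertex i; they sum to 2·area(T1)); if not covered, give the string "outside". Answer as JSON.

T0:
  2·area = 184  (B↔C swapped to make it positive)
  edge (20, 16)→(8, 14): d=(-12,-2) inclusive
  edge (8, 14)→(16, 0): d=(8,-14) inclusive
  edge (16, 0)→(20, 16): d=(4,16) inclusive
    (7,1)@(15, 3): e=[146,10,28] → X
    (8,1)@(17, 3): e=[150,38,-4] → .
    (7,2)@(15, 5): e=[122,26,36] → X
    (8,2)@(17, 5): e=[126,54,4] → X
    (9,2)@(19, 5): e=[130,82,-28] → .
    (6,3)@(13, 7): e=[94,14,76] → X
    (9,3)@(19, 7): e=[106,98,-20] → .
    (5,4)@(11, 9): e=[66,2,116] → X
    (9,4)@(19, 9): e=[82,114,-12] → .
    (5,5)@(11, 11): e=[42,18,124] → X
    (9,5)@(19, 11): e=[58,130,-4] → .
    (4,6)@(9, 13): e=[14,6,164] → X
  covered (23 px):
    . . . . . . . . . . .
    . . . . . . . X . . .
    . . . . . . . X X . .
    . . . . . . X X X . .
    . . . . . X X X X . .
    . . . . . X X X X . .
    . . . . X X X X X X .
    . . . . . . . X X X .
T1:
  2·area = 144
  edge (4, 16)→(2, 4): d=(-2,-12) inclusive
  edge (2, 4)→(14, 4): d=(12,0) inclusive
  edge (14, 4)→(4, 16): d=(-10,12) inclusive
    (1,2)@(3, 5): e=[10,12,122] → X
    (2,2)@(5, 5): e=[34,12,98] → X
    (3,2)@(7, 5): e=[58,12,74] → X
    (4,2)@(9, 5): e=[82,12,50] → X
    (5,2)@(11, 5): e=[106,12,26] → X
    (6,2)@(13, 5): e=[130,12,2] → X
    (7,2)@(15, 5): e=[154,12,-22] → .
    (1,3)@(3, 7): e=[6,36,102] → X
    (6,3)@(13, 7): e=[126,36,-18] → .
    (1,4)@(3, 9): e=[2,60,82] → X
    (5,4)@(11, 9): e=[98,60,-14] → .
    (1,5)@(3, 11): e=[-2,84,62] → .
  covered (18 px):
    . . . . . . . . . . .
    . . . . . . . . . . .
    . X X X X X X . . . .
    . X X X X X . . . . .
    . X X X X . . . . . .
    . . X X . . . . . . .
    . . X . . . . . . . .
    . . . . . . . . . . .
T2:
  2·area = 216
  edge (4, 0)→(22, 7): d=(18,7) inclusive
  edge (22, 7)→(4, 12): d=(-18,5) inclusive
  edge (4, 12)→(4, 0): d=(0,-12) inclusive
    (2,0)@(5, 1): e=[11,193,12] → X
    (3,0)@(7, 1): e=[-3,183,36] → .
    (2,1)@(5, 3): e=[47,157,12] → X
    (3,1)@(7, 3): e=[33,147,36] → X
    (4,1)@(9, 3): e=[19,137,60] → X
    (5,1)@(11, 3): e=[5,127,84] → X
    (6,1)@(13, 3): e=[-9,117,108] → .
    (2,2)@(5, 5): e=[83,121,12] → X
    (6,2)@(13, 5): e=[27,81,108] → X
    (7,2)@(15, 5): e=[13,71,132] → X
    (8,2)@(17, 5): e=[-1,61,156] → .
    (2,3)@(5, 7): e=[119,85,12] → X
  covered (27 px):
    . . X . . . . . . . .
    . . X X X X . . . . .
    . . X X X X X X . . .
    . . X X X X X X X X X
    . . X X X X X . . . .
    . . X X . . . . . . .
    . . . . . . . . . . .
    . . . . . . . . . . .
T3:
  2·area = 12
  edge (0, 8)→(8, 13): d=(8,5) inclusive
  edge (8, 13)→(4, 12): d=(-4,-1) inclusive
  edge (4, 12)→(0, 8): d=(-4,-4) inclusive
    (0,4)@(1, 9): e=[3,9,0] → X  [on edge]
    (1,4)@(3, 9): e=[-7,11,8] → .
    (0,5)@(1, 11): e=[19,1,-8] → .
    (1,5)@(3, 11): e=[9,3,0] → X  [on edge]
    (2,5)@(5, 11): e=[-1,5,8] → .
    (1,6)@(3, 13): e=[25,-5,-8] → .
    (2,6)@(5, 13): e=[15,-3,0] → .  [on edge]
    (3,7)@(7, 15): e=[21,-9,0] → .  [on edge]
  covered (2 px):
    . . . . . . . . . . .
    . . . . . . . . . . .
    . . . . . . . . . . .
    . . . . . . . . . . .
    X . . . . . . . . . .
    . X . . . . . . . . .
    . . . . . . . . . . .
    . . . . . . . . . . .

Answer: [60,10,74]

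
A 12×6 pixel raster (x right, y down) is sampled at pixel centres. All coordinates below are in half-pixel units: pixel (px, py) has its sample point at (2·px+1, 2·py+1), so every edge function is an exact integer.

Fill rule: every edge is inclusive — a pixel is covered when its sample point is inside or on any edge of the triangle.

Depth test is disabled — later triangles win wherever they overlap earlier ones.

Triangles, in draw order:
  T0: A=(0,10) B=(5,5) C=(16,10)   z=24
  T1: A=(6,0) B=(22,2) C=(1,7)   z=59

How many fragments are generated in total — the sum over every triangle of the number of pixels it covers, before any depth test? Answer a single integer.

T0:
  2·area = 80
  edge (0, 10)→(5, 5): d=(5,-5) inclusive
  edge (5, 5)→(16, 10): d=(11,5) inclusive
  edge (16, 10)→(0, 10): d=(-16,0) inclusive
    (4,0)@(9, 1): e=[0,-64,144] → ·  [on edge]
    (3,1)@(7, 3): e=[0,-32,112] → ·  [on edge]
    (2,2)@(5, 5): e=[0,0,80] → █  [on edge]
    (3,2)@(7, 5): e=[10,-10,80] → ·
    (1,3)@(3, 7): e=[0,32,48] → █  [on edge]
    (3,3)@(7, 7): e=[20,12,48] → █
    (4,3)@(9, 7): e=[30,2,48] → █
    (5,3)@(11, 7): e=[40,-8,48] → ·
    (0,4)@(1, 9): e=[0,64,16] → █  [on edge]
    (5,4)@(11, 9): e=[50,14,16] → █
    (6,4)@(13, 9): e=[60,4,16] → █
    (7,4)@(15, 9): e=[70,-6,16] → ·
  covered (12 px):
    · · · · · · · · · · · ·
    · · · · · · · · · · · ·
    · · █ · · · · · · · · ·
    · █ █ █ █ · · · · · · ·
    █ █ █ █ █ █ █ · · · · ·
    · · · · · · · · · · · ·
T1:
  2·area = 122
  edge (6, 0)→(22, 2): d=(16,2) inclusive
  edge (22, 2)→(1, 7): d=(-21,5) inclusive
  edge (1, 7)→(6, 0): d=(5,-7) inclusive
    (3,0)@(7, 1): e=[14,96,12] → █
    (4,0)@(9, 1): e=[10,86,26] → █
    (5,0)@(11, 1): e=[6,76,40] → █
    (6,0)@(13, 1): e=[2,66,54] → █
    (7,0)@(15, 1): e=[-2,56,68] → ·
    (2,1)@(5, 3): e=[50,64,8] → █
    (7,1)@(15, 3): e=[30,14,78] → █
    (8,1)@(17, 3): e=[26,4,92] → █
    (9,1)@(19, 3): e=[22,-6,106] → ·
    (1,2)@(3, 5): e=[86,32,4] → █
    (5,2)@(11, 5): e=[70,-8,60] → ·
    (6,2)@(13, 5): e=[66,-18,74] → ·
    (0,3)@(1, 7): e=[122,0,0] → █  [on edge]
  covered (16 px):
    · · · █ █ █ █ · · · · ·
    · · █ █ █ █ █ █ █ · · ·
    · █ █ █ █ · · · · · · ·
    █ · · · · · · · · · · ·
    · · · · · · · · · · · ·
    · · · · · · · · · · · ·

Result: 28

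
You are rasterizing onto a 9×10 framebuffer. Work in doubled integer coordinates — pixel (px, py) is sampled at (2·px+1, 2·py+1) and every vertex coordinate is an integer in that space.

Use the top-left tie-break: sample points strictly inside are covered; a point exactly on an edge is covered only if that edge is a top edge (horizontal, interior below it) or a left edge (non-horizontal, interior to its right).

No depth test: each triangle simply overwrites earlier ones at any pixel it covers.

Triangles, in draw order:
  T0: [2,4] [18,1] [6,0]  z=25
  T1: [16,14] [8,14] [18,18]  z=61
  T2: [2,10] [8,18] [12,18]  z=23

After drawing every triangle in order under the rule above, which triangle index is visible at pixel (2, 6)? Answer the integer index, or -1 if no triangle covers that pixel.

T0:
  2·area = 52  (B↔C swapped to make it positive)
  edge (2, 4)→(6, 0): d=(4,-4) top-left  bias=+0
  edge (6, 0)→(18, 1): d=(12,1) right/bottom  bias=-1
  edge (18, 1)→(2, 4): d=(-16,3) right/bottom  bias=-1
    (2,0)@(5, 1): e=[0,13,39] → █  [on edge]
    (3,0)@(7, 1): e=[8,11,33] → █
    (4,0)@(9, 1): e=[16,9,27] → █
    (5,0)@(11, 1): e=[24,7,21] → █
    (6,0)@(13, 1): e=[32,5,15] → █
    (7,0)@(15, 1): e=[40,3,9] → █
    (8,0)@(17, 1): e=[48,1,3] → █
    (1,1)@(3, 3): e=[0,39,13] → █  [on edge]
    (4,1)@(9, 3): e=[24,33,-5] → ·
    (5,1)@(11, 3): e=[32,31,-11] → ·
    (6,1)@(13, 3): e=[40,29,-17] → ·
    (7,1)@(15, 3): e=[48,27,-23] → ·
    (0,2)@(1, 5): e=[0,65,-13] → ·  [on edge]
  covered (10 px):
    · · █ █ █ █ █ █ █
    · █ █ █ · · · · ·
    · · · · · · · · ·
    · · · · · · · · ·
    · · · · · · · · ·
    · · · · · · · · ·
    · · · · · · · · ·
    · · · · · · · · ·
    · · · · · · · · ·
    · · · · · · · · ·
T1:
  2·area = 32  (B↔C swapped to make it positive)
  edge (16, 14)→(18, 18): d=(2,4) right/bottom  bias=-1
  edge (18, 18)→(8, 14): d=(-10,-4) top-left  bias=+0
  edge (8, 14)→(16, 14): d=(8,0) top-left  bias=+0
    (5,7)@(11, 15): e=[22,2,8] → █
    (6,7)@(13, 15): e=[14,10,8] → █
    (7,7)@(15, 15): e=[6,18,8] → █
    (8,7)@(17, 15): e=[-2,26,8] → ·
    (5,8)@(11, 17): e=[26,-18,24] → ·
    (6,8)@(13, 17): e=[18,-10,24] → ·
    (7,8)@(15, 17): e=[10,-2,24] → ·
    (8,8)@(17, 17): e=[2,6,24] → █
    (8,9)@(17, 19): e=[6,-14,40] → ·
  covered (4 px):
    · · · · · · · · ·
    · · · · · · · · ·
    · · · · · · · · ·
    · · · · · · · · ·
    · · · · · · · · ·
    · · · · · · · · ·
    · · · · · · · · ·
    · · · · · █ █ █ ·
    · · · · · · · · █
    · · · · · · · · ·
T2:
  2·area = 32  (B↔C swapped to make it positive)
  edge (2, 10)→(12, 18): d=(10,8) right/bottom  bias=-1
  edge (12, 18)→(8, 18): d=(-4,0) right/bottom  bias=-1
  edge (8, 18)→(2, 10): d=(-6,-8) top-left  bias=+0
    (1,5)@(3, 11): e=[2,28,2] → █
    (2,5)@(5, 11): e=[-14,28,18] → ·
    (1,6)@(3, 13): e=[22,20,-10] → ·
    (2,6)@(5, 13): e=[6,20,6] → █
    (3,6)@(7, 13): e=[-10,20,22] → ·
    (2,7)@(5, 15): e=[26,12,-6] → ·
    (3,7)@(7, 15): e=[10,12,10] → █
    (4,7)@(9, 15): e=[-6,12,26] → ·
    (3,8)@(7, 17): e=[30,4,-2] → ·
    (4,8)@(9, 17): e=[14,4,14] → █
    (5,8)@(11, 17): e=[-2,4,30] → ·
    (4,9)@(9, 19): e=[34,-4,2] → ·
  covered (4 px):
    · · · · · · · · ·
    · · · · · · · · ·
    · · · · · · · · ·
    · · · · · · · · ·
    · · · · · · · · ·
    · █ · · · · · · ·
    · · █ · · · · · ·
    · · · █ · · · · ·
    · · · · █ · · · ·
    · · · · · · · · ·

Z-buffer (winner per pixel, '.' = empty):
  . . 0 0 0 0 0 0 0
  . 0 0 0 . . . . .
  . . . . . . . . .
  . . . . . . . . .
  . . . . . . . . .
  . 2 . . . . . . .
  . . 2 . . . . . .
  . . . 2 . 1 1 1 .
  . . . . 2 . . . 1
  . . . . . . . . .

Result: 2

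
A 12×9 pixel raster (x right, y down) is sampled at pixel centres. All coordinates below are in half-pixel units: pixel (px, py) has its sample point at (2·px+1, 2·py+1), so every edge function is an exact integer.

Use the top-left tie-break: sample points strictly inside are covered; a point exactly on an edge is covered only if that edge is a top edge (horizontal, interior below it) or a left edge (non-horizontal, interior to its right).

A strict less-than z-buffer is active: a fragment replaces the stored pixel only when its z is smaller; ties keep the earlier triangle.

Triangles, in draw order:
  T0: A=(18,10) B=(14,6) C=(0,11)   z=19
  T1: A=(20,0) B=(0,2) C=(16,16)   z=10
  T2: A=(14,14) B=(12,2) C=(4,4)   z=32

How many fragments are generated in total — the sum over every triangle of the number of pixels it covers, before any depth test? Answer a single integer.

T0:
  2·area = 76  (B↔C swapped to make it positive)
  edge (18, 10)→(0, 11): d=(-18,1) right/bottom  bias=-1
  edge (0, 11)→(14, 6): d=(14,-5) top-left  bias=+0
  edge (14, 6)→(18, 10): d=(4,4) right/bottom  bias=-1
    (4,0)@(9, 1): e=[171,-95,0] → .  [on edge]
    (5,1)@(11, 3): e=[133,-57,0] → .  [on edge]
    (6,2)@(13, 5): e=[95,-19,0] → .  [on edge]
    (6,3)@(13, 7): e=[59,9,8] → X
    (7,3)@(15, 7): e=[57,19,0] → .  [on edge]
    (3,4)@(7, 9): e=[29,7,40] → X
    (4,4)@(9, 9): e=[27,17,32] → X
    (5,4)@(11, 9): e=[25,27,24] → X
    (7,4)@(15, 9): e=[21,47,8] → X
    (8,4)@(17, 9): e=[19,57,0] → .  [on edge]
    (3,5)@(7, 11): e=[-7,35,48] → .
    (4,5)@(9, 11): e=[-9,45,40] → .
    (9,5)@(19, 11): e=[-19,95,0] → .  [on edge]
    (10,6)@(21, 13): e=[-57,133,0] → .  [on edge]
    (11,7)@(23, 15): e=[-95,171,0] → .  [on edge]
  covered (6 px):
    . . . . . . . . . . . .
    . . . . . . . . . . . .
    . . . . . . . . . . . .
    . . . . . . X . . . . .
    . . . X X X X X . . . .
    . . . . . . . . . . . .
    . . . . . . . . . . . .
    . . . . . . . . . . . .
    . . . . . . . . . . . .
T1:
  2·area = 312  (B↔C swapped to make it positive)
  edge (20, 0)→(16, 16): d=(-4,16) right/bottom  bias=-1
  edge (16, 16)→(0, 2): d=(-16,-14) top-left  bias=+0
  edge (0, 2)→(20, 0): d=(20,-2) top-left  bias=+0
    (5,0)@(11, 1): e=[140,170,2] → X
    (6,0)@(13, 1): e=[108,198,6] → X
    (7,0)@(15, 1): e=[76,226,10] → X
    (8,0)@(17, 1): e=[44,254,14] → X
    (9,0)@(19, 1): e=[12,282,18] → X
    (10,0)@(21, 1): e=[-20,310,22] → .
    (1,1)@(3, 3): e=[260,26,26] → X
    (2,1)@(5, 3): e=[228,54,30] → X
    (3,1)@(7, 3): e=[196,82,34] → X
    (4,1)@(9, 3): e=[164,110,38] → X
    (10,1)@(21, 3): e=[-28,278,62] → .
    (1,2)@(3, 5): e=[252,-6,66] → .
  covered (39 px):
    . . . . . X X X X X . .
    . X X X X X X X X X . .
    . . X X X X X X X . . .
    . . . X X X X X X . . .
    . . . . X X X X X . . .
    . . . . . X X X X . . .
    . . . . . . X X . . . .
    . . . . . . . X . . . .
    . . . . . . . . . . . .
T2:
  2·area = 100  (B↔C swapped to make it positive)
  edge (14, 14)→(4, 4): d=(-10,-10) top-left  bias=+0
  edge (4, 4)→(12, 2): d=(8,-2) top-left  bias=+0
  edge (12, 2)→(14, 14): d=(2,12) right/bottom  bias=-1
    (0,0)@(1, 1): e=[0,-30,130] → .  [on edge]
    (1,1)@(3, 3): e=[0,-10,110] → .  [on edge]
    (4,1)@(9, 3): e=[60,2,38] → X
    (5,1)@(11, 3): e=[80,6,14] → X
    (6,1)@(13, 3): e=[100,10,-10] → .
    (2,2)@(5, 5): e=[0,10,90] → X  [on edge]
    (3,2)@(7, 5): e=[20,14,66] → X
    (6,2)@(13, 5): e=[80,26,-6] → .
    (2,3)@(5, 7): e=[-20,26,94] → .
    (3,3)@(7, 7): e=[0,30,70] → X  [on edge]
    (6,3)@(13, 7): e=[60,42,-2] → .
    (3,4)@(7, 9): e=[-20,46,74] → .
    (4,4)@(9, 9): e=[0,50,50] → X  [on edge]
    (5,5)@(11, 11): e=[0,70,30] → X  [on edge]
    (6,6)@(13, 13): e=[0,90,10] → X  [on edge]
    (7,7)@(15, 15): e=[0,110,-10] → .  [on edge]
    (8,8)@(17, 17): e=[0,130,-30] → .  [on edge]
  covered (15 px):
    . . . . . . . . . . . .
    . . . . X X . . . . . .
    . . X X X X . . . . . .
    . . . X X X . . . . . .
    . . . . X X X . . . . .
    . . . . . X X . . . . .
    . . . . . . X . . . . .
    . . . . . . . . . . . .
    . . . . . . . . . . . .

Answer: 60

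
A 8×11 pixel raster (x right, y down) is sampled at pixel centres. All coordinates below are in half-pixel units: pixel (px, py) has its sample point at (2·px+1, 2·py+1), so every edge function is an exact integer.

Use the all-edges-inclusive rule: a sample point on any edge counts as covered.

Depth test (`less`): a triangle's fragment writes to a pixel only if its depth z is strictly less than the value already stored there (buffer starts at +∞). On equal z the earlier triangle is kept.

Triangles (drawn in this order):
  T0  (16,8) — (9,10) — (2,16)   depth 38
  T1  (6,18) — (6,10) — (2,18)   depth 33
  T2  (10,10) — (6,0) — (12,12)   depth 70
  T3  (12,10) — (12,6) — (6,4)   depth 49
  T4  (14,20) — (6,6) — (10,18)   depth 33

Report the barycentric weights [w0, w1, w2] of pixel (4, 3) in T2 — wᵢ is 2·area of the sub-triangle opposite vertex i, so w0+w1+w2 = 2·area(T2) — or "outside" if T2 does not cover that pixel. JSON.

T0:
  2·area = 28  (B↔C swapped to make it positive)
  edge (16, 8)→(2, 16): d=(-14,8) inclusive
  edge (2, 16)→(9, 10): d=(7,-6) inclusive
  edge (9, 10)→(16, 8): d=(7,-2) inclusive
    (6,4)@(13, 9): e=[10,17,1] → #
    (7,4)@(15, 9): e=[-6,29,5] → ·
    (4,5)@(9, 11): e=[14,7,7] → #
    (5,5)@(11, 11): e=[-2,19,11] → ·
    (6,5)@(13, 11): e=[-18,31,15] → ·
    (3,6)@(7, 13): e=[2,9,17] → #
    (4,6)@(9, 13): e=[-14,21,21] → ·
    (3,7)@(7, 15): e=[-26,23,31] → ·
  covered (3 px):
    · · · · · · · ·
    · · · · · · · ·
    · · · · · · · ·
    · · · · · · · ·
    · · · · · · # ·
    · · · · # · · ·
    · · · # · · · ·
    · · · · · · · ·
    · · · · · · · ·
    · · · · · · · ·
    · · · · · · · ·
T1:
  2·area = 32  (B↔C swapped to make it positive)
  edge (6, 18)→(2, 18): d=(-4,0) inclusive
  edge (2, 18)→(6, 10): d=(4,-8) inclusive
  edge (6, 10)→(6, 18): d=(0,8) inclusive
    (2,6)@(5, 13): e=[20,4,8] → #
    (3,6)@(7, 13): e=[20,20,-8] → ·
    (2,7)@(5, 15): e=[12,12,8] → #
    (3,7)@(7, 15): e=[12,28,-8] → ·
    (1,8)@(3, 17): e=[4,4,24] → #
    (3,8)@(7, 17): e=[4,36,-8] → ·
    (1,9)@(3, 19): e=[-4,12,24] → ·
    (2,9)@(5, 19): e=[-4,28,8] → ·
  covered (4 px):
    · · · · · · · ·
    · · · · · · · ·
    · · · · · · · ·
    · · · · · · · ·
    · · · · · · · ·
    · · · · · · · ·
    · · # · · · · ·
    · · # · · · · ·
    · # # · · · · ·
    · · · · · · · ·
    · · · · · · · ·
T2:
  2·area = 12
  edge (10, 10)→(6, 0): d=(-4,-10) inclusive
  edge (6, 0)→(12, 12): d=(6,12) inclusive
  edge (12, 12)→(10, 10): d=(-2,-2) inclusive
    (0,0)@(1, 1): e=[-54,66,0] → ·  [on edge]
    (1,1)@(3, 3): e=[-42,54,0] → ·  [on edge]
    (2,2)@(5, 5): e=[-30,42,0] → ·  [on edge]
    (3,3)@(7, 7): e=[-18,30,0] → ·  [on edge]
    (4,3)@(9, 7): e=[2,6,4] → #
    (5,3)@(11, 7): e=[22,-18,8] → ·
    (4,4)@(9, 9): e=[-6,18,0] → ·  [on edge]
    (5,5)@(11, 11): e=[6,6,0] → #  [on edge]
    (6,5)@(13, 11): e=[26,-18,4] → ·
    (5,6)@(11, 13): e=[-2,18,-4] → ·
    (6,6)@(13, 13): e=[18,-6,0] → ·  [on edge]
    (7,7)@(15, 15): e=[30,-18,0] → ·  [on edge]
  covered (2 px):
    · · · · · · · ·
    · · · · · · · ·
    · · · · · · · ·
    · · · · # · · ·
    · · · · · · · ·
    · · · · · # · ·
    · · · · · · · ·
    · · · · · · · ·
    · · · · · · · ·
    · · · · · · · ·
    · · · · · · · ·
T3:
  2·area = 24  (B↔C swapped to make it positive)
  edge (12, 10)→(6, 4): d=(-6,-6) inclusive
  edge (6, 4)→(12, 6): d=(6,2) inclusive
  edge (12, 6)→(12, 10): d=(0,4) inclusive
    (1,0)@(3, 1): e=[0,-12,36] → ·  [on edge]
    (1,1)@(3, 3): e=[-12,0,36] → ·  [on edge]
    (2,1)@(5, 3): e=[0,-4,28] → ·  [on edge]
    (3,2)@(7, 5): e=[0,4,20] → #  [on edge]
    (4,2)@(9, 5): e=[12,0,12] → #  [on edge]
    (5,2)@(11, 5): e=[24,-4,4] → ·
    (3,3)@(7, 7): e=[-12,16,20] → ·
    (4,3)@(9, 7): e=[0,12,12] → #  [on edge]
    (5,3)@(11, 7): e=[12,8,4] → #
    (6,3)@(13, 7): e=[24,4,-4] → ·
    (7,3)@(15, 7): e=[36,0,-12] → ·  [on edge]
    (4,4)@(9, 9): e=[-12,24,12] → ·
    (5,4)@(11, 9): e=[0,20,4] → #  [on edge]
    (6,5)@(13, 11): e=[0,28,-4] → ·  [on edge]
    (7,6)@(15, 13): e=[0,36,-12] → ·  [on edge]
  covered (5 px):
    · · · · · · · ·
    · · · · · · · ·
    · · · # # · · ·
    · · · · # # · ·
    · · · · · # · ·
    · · · · · · · ·
    · · · · · · · ·
    · · · · · · · ·
    · · · · · · · ·
    · · · · · · · ·
    · · · · · · · ·
T4:
  2·area = 40  (B↔C swapped to make it positive)
  edge (14, 20)→(10, 18): d=(-4,-2) inclusive
  edge (10, 18)→(6, 6): d=(-4,-12) inclusive
  edge (6, 6)→(14, 20): d=(8,14) inclusive
    (2,1)@(5, 3): e=[50,0,-10] → ·  [on edge]
    (3,4)@(7, 9): e=[30,0,10] → #  [on edge]
    (4,4)@(9, 9): e=[34,24,-18] → ·
    (3,5)@(7, 11): e=[22,-8,26] → ·
    (4,6)@(9, 13): e=[18,8,14] → #
    (5,6)@(11, 13): e=[22,32,-14] → ·
    (4,7)@(9, 15): e=[10,0,30] → #  [on edge]
    (5,7)@(11, 15): e=[14,24,2] → #
    (6,7)@(13, 15): e=[18,48,-26] → ·
    (4,8)@(9, 17): e=[2,-8,46] → ·
    (5,8)@(11, 17): e=[6,16,18] → #
    (6,8)@(13, 17): e=[10,40,-10] → ·
    (5,10)@(11, 21): e=[-10,0,50] → ·  [on edge]
  covered (6 px):
    · · · · · · · ·
    · · · · · · · ·
    · · · · · · · ·
    · · · · · · · ·
    · · · # · · · ·
    · · · · · · · ·
    · · · · # · · ·
    · · · · # # · ·
    · · · · · # · ·
    · · · · · · # ·
    · · · · · · · ·

Answer: [6,4,2]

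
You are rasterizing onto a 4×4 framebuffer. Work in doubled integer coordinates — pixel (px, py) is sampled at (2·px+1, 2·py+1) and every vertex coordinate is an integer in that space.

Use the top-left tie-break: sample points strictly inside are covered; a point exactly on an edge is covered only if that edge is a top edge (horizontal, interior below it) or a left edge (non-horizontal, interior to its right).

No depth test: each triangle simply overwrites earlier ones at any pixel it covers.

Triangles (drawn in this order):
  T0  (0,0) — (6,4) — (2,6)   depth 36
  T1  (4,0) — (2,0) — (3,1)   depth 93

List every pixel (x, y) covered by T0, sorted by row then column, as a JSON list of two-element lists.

T0:
  2·area = 28
  edge (0, 0)→(6, 4): d=(6,4) right/bottom  bias=-1
  edge (6, 4)→(2, 6): d=(-4,2) right/bottom  bias=-1
  edge (2, 6)→(0, 0): d=(-2,-6) top-left  bias=+0
    (0,0)@(1, 1): e=[2,22,4] → X
    (1,0)@(3, 1): e=[-6,18,16] → .
    (0,1)@(1, 3): e=[14,14,0] → X  [on edge]
    (1,1)@(3, 3): e=[6,10,12] → X
    (2,1)@(5, 3): e=[-2,6,24] → .
    (0,2)@(1, 5): e=[26,6,-4] → .
    (1,2)@(3, 5): e=[18,2,8] → X
    (2,2)@(5, 5): e=[10,-2,20] → .
    (1,3)@(3, 7): e=[30,-6,4] → .
  covered (4 px):
    X . . .
    X X . .
    . X . .
    . . . .
T1:
  2·area = 2  (B↔C swapped to make it positive)
  edge (4, 0)→(3, 1): d=(-1,1) right/bottom  bias=-1
  edge (3, 1)→(2, 0): d=(-1,-1) top-left  bias=+0
  edge (2, 0)→(4, 0): d=(2,0) top-left  bias=+0
    (1,0)@(3, 1): e=[0,0,2] → .  [on edge]
    (0,1)@(1, 3): e=[0,-4,6] → .  [on edge]
    (2,1)@(5, 3): e=[-4,0,6] → .  [on edge]
    (3,2)@(7, 5): e=[-8,0,10] → .  [on edge]
  covered (0 px):
    . . . .
    . . . .
    . . . .
    . . . .

Final: [[0,0],[0,1],[1,1],[1,2]]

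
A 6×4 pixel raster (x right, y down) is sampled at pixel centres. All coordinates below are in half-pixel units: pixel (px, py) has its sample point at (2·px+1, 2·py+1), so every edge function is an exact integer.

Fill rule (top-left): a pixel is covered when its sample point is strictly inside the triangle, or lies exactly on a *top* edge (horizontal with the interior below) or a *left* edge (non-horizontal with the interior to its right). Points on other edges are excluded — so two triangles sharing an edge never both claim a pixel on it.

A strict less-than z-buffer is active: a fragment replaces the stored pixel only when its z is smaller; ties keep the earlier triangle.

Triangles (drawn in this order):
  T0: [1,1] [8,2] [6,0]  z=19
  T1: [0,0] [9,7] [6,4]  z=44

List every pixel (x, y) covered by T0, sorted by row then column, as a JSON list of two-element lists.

T0:
  2·area = 12  (B↔C swapped to make it positive)
  edge (1, 1)→(6, 0): d=(5,-1) top-left  bias=+0
  edge (6, 0)→(8, 2): d=(2,2) right/bottom  bias=-1
  edge (8, 2)→(1, 1): d=(-7,-1) top-left  bias=+0
    (0,0)@(1, 1): e=[0,12,0] → X  [on edge]
    (1,0)@(3, 1): e=[2,8,2] → X
    (2,0)@(5, 1): e=[4,4,4] → X
    (3,0)@(7, 1): e=[6,0,6] → .  [on edge]
    (0,1)@(1, 3): e=[10,16,-14] → .
    (1,1)@(3, 3): e=[12,12,-12] → .
    (2,1)@(5, 3): e=[14,8,-10] → .
    (4,1)@(9, 3): e=[18,0,-6] → .  [on edge]
    (5,2)@(11, 5): e=[30,0,-18] → .  [on edge]
  covered (3 px):
    X X X . . .
    . . . . . .
    . . . . . .
    . . . . . .
T1:
  2·area = 6  (B↔C swapped to make it positive)
  edge (0, 0)→(6, 4): d=(6,4) right/bottom  bias=-1
  edge (6, 4)→(9, 7): d=(3,3) right/bottom  bias=-1
  edge (9, 7)→(0, 0): d=(-9,-7) top-left  bias=+0
    (1,0)@(3, 1): e=[-6,0,12] → .  [on edge]
    (2,1)@(5, 3): e=[-2,0,8] → .  [on edge]
    (3,2)@(7, 5): e=[2,0,4] → .  [on edge]
    (4,3)@(9, 7): e=[6,0,0] → .  [on edge]
  covered (0 px):
    . . . . . .
    . . . . . .
    . . . . . .
    . . . . . .

Result: [[0,0],[1,0],[2,0]]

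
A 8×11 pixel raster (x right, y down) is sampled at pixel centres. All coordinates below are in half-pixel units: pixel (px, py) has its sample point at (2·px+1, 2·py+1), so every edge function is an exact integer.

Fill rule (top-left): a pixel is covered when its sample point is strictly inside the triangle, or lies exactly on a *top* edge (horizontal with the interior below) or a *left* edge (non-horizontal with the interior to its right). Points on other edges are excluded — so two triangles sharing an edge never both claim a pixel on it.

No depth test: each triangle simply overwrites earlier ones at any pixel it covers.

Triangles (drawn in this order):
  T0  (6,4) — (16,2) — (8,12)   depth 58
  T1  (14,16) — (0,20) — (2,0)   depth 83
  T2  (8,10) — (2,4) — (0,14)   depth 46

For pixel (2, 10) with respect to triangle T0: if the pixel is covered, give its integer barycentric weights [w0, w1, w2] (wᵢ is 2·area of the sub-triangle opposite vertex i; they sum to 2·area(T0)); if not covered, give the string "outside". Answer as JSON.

T0:
  2·area = 84
  edge (6, 4)→(16, 2): d=(10,-2) top-left  bias=+0
  edge (16, 2)→(8, 12): d=(-8,10) right/bottom  bias=-1
  edge (8, 12)→(6, 4): d=(-2,-8) top-left  bias=+0
    (5,1)@(11, 3): e=[0,42,42] → █  [on edge]
    (6,1)@(13, 3): e=[4,22,58] → █
    (7,1)@(15, 3): e=[8,2,74] → █
    (0,2)@(1, 5): e=[0,126,-42] → ·  [on edge]
    (3,2)@(7, 5): e=[12,66,6] → █
    (4,2)@(9, 5): e=[16,46,22] → █
    (7,2)@(15, 5): e=[28,-14,70] → ·
    (3,3)@(7, 7): e=[32,50,2] → █
    (6,3)@(13, 7): e=[44,-10,50] → ·
    (3,4)@(7, 9): e=[52,34,-2] → ·
    (4,4)@(9, 9): e=[56,14,14] → █
    (5,4)@(11, 9): e=[60,-6,30] → ·
  covered (11 px):
    · · · · · · · ·
    · · · · · █ █ █
    · · · █ █ █ █ ·
    · · · █ █ █ · ·
    · · · · █ · · ·
    · · · · · · · ·
    · · · · · · · ·
    · · · · · · · ·
    · · · · · · · ·
    · · · · · · · ·
    · · · · · · · ·
T1:
  2·area = 272
  edge (14, 16)→(0, 20): d=(-14,4) right/bottom  bias=-1
  edge (0, 20)→(2, 0): d=(2,-20) top-left  bias=+0
  edge (2, 0)→(14, 16): d=(12,16) right/bottom  bias=-1
    (1,1)@(3, 3): e=[226,26,20] → █
    (2,1)@(5, 3): e=[218,66,-12] → ·
    (1,2)@(3, 5): e=[198,30,44] → █
    (2,2)@(5, 5): e=[190,70,12] → █
    (3,2)@(7, 5): e=[182,110,-20] → ·
    (1,3)@(3, 7): e=[170,34,68] → █
    (3,3)@(7, 7): e=[154,114,4] → █
    (4,3)@(9, 7): e=[146,154,-28] → ·
    (1,4)@(3, 9): e=[142,38,92] → █
    (4,4)@(9, 9): e=[118,158,-4] → ·
    (0,5)@(1, 11): e=[122,2,148] → █
    (4,5)@(9, 11): e=[90,162,20] → █
  covered (34 px):
    · · · · · · · ·
    · █ · · · · · ·
    · █ █ · · · · ·
    · █ █ █ · · · ·
    · █ █ █ · · · ·
    █ █ █ █ █ · · ·
    █ █ █ █ █ █ · ·
    █ █ █ █ █ █ █ ·
    █ █ █ █ █ · · ·
    █ █ · · · · · ·
    · · · · · · · ·
T2:
  2·area = 72  (B↔C swapped to make it positive)
  edge (8, 10)→(0, 14): d=(-8,4) right/bottom  bias=-1
  edge (0, 14)→(2, 4): d=(2,-10) top-left  bias=+0
  edge (2, 4)→(8, 10): d=(6,6) right/bottom  bias=-1
    (0,1)@(1, 3): e=[84,-12,0] → ·  [on edge]
    (1,2)@(3, 5): e=[60,12,0] → ·  [on edge]
    (1,3)@(3, 7): e=[44,16,12] → █
    (2,3)@(5, 7): e=[36,36,0] → ·  [on edge]
    (0,4)@(1, 9): e=[36,0,36] → █  [on edge]
    (2,4)@(5, 9): e=[20,40,12] → █
    (3,4)@(7, 9): e=[12,60,0] → ·  [on edge]
    (0,5)@(1, 11): e=[20,4,48] → █
    (3,5)@(7, 11): e=[-4,64,12] → ·
    (4,5)@(9, 11): e=[-12,84,0] → ·  [on edge]
    (0,6)@(1, 13): e=[4,8,60] → █
    (1,6)@(3, 13): e=[-4,28,48] → ·
    (5,6)@(11, 13): e=[-36,108,0] → ·  [on edge]
    (6,7)@(13, 15): e=[-60,132,0] → ·  [on edge]
    (7,8)@(15, 17): e=[-84,156,0] → ·  [on edge]
  covered (8 px):
    · · · · · · · ·
    · · · · · · · ·
    · · · · · · · ·
    · █ · · · · · ·
    █ █ █ · · · · ·
    █ █ █ · · · · ·
    █ · · · · · · ·
    · · · · · · · ·
    · · · · · · · ·
    · · · · · · · ·
    · · · · · · · ·

Answer: "outside"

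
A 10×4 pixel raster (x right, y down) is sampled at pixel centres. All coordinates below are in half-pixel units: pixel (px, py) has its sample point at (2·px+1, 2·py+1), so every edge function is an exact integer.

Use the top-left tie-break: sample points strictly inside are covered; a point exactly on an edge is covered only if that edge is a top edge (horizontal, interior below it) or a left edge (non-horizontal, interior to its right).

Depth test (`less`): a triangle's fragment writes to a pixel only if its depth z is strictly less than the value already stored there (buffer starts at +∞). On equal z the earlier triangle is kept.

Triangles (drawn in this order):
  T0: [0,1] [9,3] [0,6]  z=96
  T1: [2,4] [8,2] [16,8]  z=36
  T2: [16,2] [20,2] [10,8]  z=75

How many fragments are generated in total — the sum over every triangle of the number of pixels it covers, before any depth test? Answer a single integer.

T0:
  2·area = 45
  edge (0, 1)→(9, 3): d=(9,2) right/bottom  bias=-1
  edge (9, 3)→(0, 6): d=(-9,3) right/bottom  bias=-1
  edge (0, 6)→(0, 1): d=(0,-5) top-left  bias=+0
    (7,0)@(15, 1): e=[-30,0,75] → ·  [on edge]
    (0,1)@(1, 3): e=[16,24,5] → #
    (1,1)@(3, 3): e=[12,18,15] → #
    (2,1)@(5, 3): e=[8,12,25] → #
    (3,1)@(7, 3): e=[4,6,35] → #
    (4,1)@(9, 3): e=[0,0,45] → ·  [on edge]
    (0,2)@(1, 5): e=[34,6,5] → #
    (1,2)@(3, 5): e=[30,0,15] → ·  [on edge]
    (2,2)@(5, 5): e=[26,-6,25] → ·
    (3,2)@(7, 5): e=[22,-12,35] → ·
    (0,3)@(1, 7): e=[52,-12,5] → ·
  covered (5 px):
    · · · · · · · · · ·
    # # # # · · · · · ·
    # · · · · · · · · ·
    · · · · · · · · · ·
T1:
  2·area = 52
  edge (2, 4)→(8, 2): d=(6,-2) top-left  bias=+0
  edge (8, 2)→(16, 8): d=(8,6) right/bottom  bias=-1
  edge (16, 8)→(2, 4): d=(-14,-4) top-left  bias=+0
    (5,0)@(11, 1): e=[0,-26,78] → ·  [on edge]
    (2,1)@(5, 3): e=[0,26,26] → #  [on edge]
    (3,1)@(7, 3): e=[4,14,34] → #
    (4,1)@(9, 3): e=[8,2,42] → #
    (5,1)@(11, 3): e=[12,-10,50] → ·
    (2,2)@(5, 5): e=[12,42,-2] → ·
    (3,2)@(7, 5): e=[16,30,6] → #
    (5,2)@(11, 5): e=[24,6,22] → #
    (6,2)@(13, 5): e=[28,-6,30] → ·
    (3,3)@(7, 7): e=[28,46,-22] → ·
    (4,3)@(9, 7): e=[32,34,-14] → ·
    (5,3)@(11, 7): e=[36,22,-6] → ·
  covered (7 px):
    · · · · · · · · · ·
    · · # # # · · · · ·
    · · · # # # · · · ·
    · · · · · · # · · ·
T2:
  2·area = 24
  edge (16, 2)→(20, 2): d=(4,0) top-left  bias=+0
  edge (20, 2)→(10, 8): d=(-10,6) right/bottom  bias=-1
  edge (10, 8)→(16, 2): d=(6,-6) top-left  bias=+0
    (8,0)@(17, 1): e=[-4,28,0] → ·  [on edge]
    (7,1)@(15, 3): e=[4,20,0] → #  [on edge]
    (8,1)@(17, 3): e=[4,8,12] → #
    (9,1)@(19, 3): e=[4,-4,24] → ·
    (6,2)@(13, 5): e=[12,12,0] → #  [on edge]
    (7,2)@(15, 5): e=[12,0,12] → ·  [on edge]
    (8,2)@(17, 5): e=[12,-12,24] → ·
    (5,3)@(11, 7): e=[20,4,0] → #  [on edge]
    (6,3)@(13, 7): e=[20,-8,12] → ·
  covered (4 px):
    · · · · · · · · · ·
    · · · · · · · # # ·
    · · · · · · # · · ·
    · · · · · # · · · ·

Answer: 16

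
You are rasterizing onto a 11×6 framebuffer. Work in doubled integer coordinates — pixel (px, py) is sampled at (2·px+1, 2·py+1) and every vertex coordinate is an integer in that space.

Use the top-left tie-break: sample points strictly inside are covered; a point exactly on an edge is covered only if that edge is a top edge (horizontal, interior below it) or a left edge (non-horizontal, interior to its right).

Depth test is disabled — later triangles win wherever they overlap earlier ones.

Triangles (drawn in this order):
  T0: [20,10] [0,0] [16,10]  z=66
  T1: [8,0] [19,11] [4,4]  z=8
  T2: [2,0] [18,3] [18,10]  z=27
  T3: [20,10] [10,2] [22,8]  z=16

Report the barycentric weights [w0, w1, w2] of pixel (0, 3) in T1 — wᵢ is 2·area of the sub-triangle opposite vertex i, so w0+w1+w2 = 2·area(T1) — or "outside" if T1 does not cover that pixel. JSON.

T0:
  2·area = 40  (B↔C swapped to make it positive)
  edge (20, 10)→(16, 10): d=(-4,0) right/bottom  bias=-1
  edge (16, 10)→(0, 0): d=(-16,-10) top-left  bias=+0
  edge (0, 0)→(20, 10): d=(20,10) right/bottom  bias=-1
    (2,1)@(5, 3): e=[28,2,10] → #
    (3,1)@(7, 3): e=[28,22,-10] → ·
    (2,2)@(5, 5): e=[20,-30,50] → ·
    (4,2)@(9, 5): e=[20,10,10] → #
    (5,2)@(11, 5): e=[20,30,-10] → ·
    (4,3)@(9, 7): e=[12,-22,50] → ·
    (6,3)@(13, 7): e=[12,18,10] → #
    (7,3)@(15, 7): e=[12,38,-10] → ·
    (6,4)@(13, 9): e=[4,-14,50] → ·
    (7,4)@(15, 9): e=[4,6,30] → #
    (8,4)@(17, 9): e=[4,26,10] → #
    (9,4)@(19, 9): e=[4,46,-10] → ·
  covered (5 px):
    · · · · · · · · · · ·
    · · # · · · · · · · ·
    · · · · # · · · · · ·
    · · · · · · # · · · ·
    · · · · · · · # # · ·
    · · · · · · · · · · ·
T1:
  2·area = 88
  edge (8, 0)→(19, 11): d=(11,11) right/bottom  bias=-1
  edge (19, 11)→(4, 4): d=(-15,-7) top-left  bias=+0
  edge (4, 4)→(8, 0): d=(4,-4) top-left  bias=+0
    (3,0)@(7, 1): e=[22,66,0] → #  [on edge]
    (4,0)@(9, 1): e=[0,80,8] → ·  [on edge]
    (2,1)@(5, 3): e=[66,22,0] → #  [on edge]
    (4,1)@(9, 3): e=[22,50,16] → #
    (5,1)@(11, 3): e=[0,64,24] → ·  [on edge]
    (1,2)@(3, 5): e=[110,-22,0] → ·  [on edge]
    (2,2)@(5, 5): e=[88,-8,8] → ·
    (3,2)@(7, 5): e=[66,6,16] → #
    (5,2)@(11, 5): e=[22,34,32] → #
    (6,2)@(13, 5): e=[0,48,40] → ·  [on edge]
    (0,3)@(1, 7): e=[154,-66,0] → ·  [on edge]
    (3,3)@(7, 7): e=[88,-24,24] → ·
    (7,3)@(15, 7): e=[0,32,56] → ·  [on edge]
    (8,4)@(17, 9): e=[0,16,72] → ·  [on edge]
    (9,5)@(19, 11): e=[0,0,88] → ·  [on edge]
  covered (10 px):
    · · · # · · · · · · ·
    · · # # # · · · · · ·
    · · · # # # · · · · ·
    · · · · · # # · · · ·
    · · · · · · · # · · ·
    · · · · · · · · · · ·
T2:
  2·area = 112
  edge (2, 0)→(18, 3): d=(16,3) right/bottom  bias=-1
  edge (18, 3)→(18, 10): d=(0,7) right/bottom  bias=-1
  edge (18, 10)→(2, 0): d=(-16,-10) top-left  bias=+0
    (2,0)@(5, 1): e=[7,91,14] → #
    (3,0)@(7, 1): e=[1,77,34] → #
    (4,0)@(9, 1): e=[-5,63,54] → ·
    (2,1)@(5, 3): e=[39,91,-18] → ·
    (3,1)@(7, 3): e=[33,77,2] → #
    (4,1)@(9, 3): e=[27,63,22] → #
    (5,1)@(11, 3): e=[21,49,42] → #
    (6,1)@(13, 3): e=[15,35,62] → #
    (7,1)@(15, 3): e=[9,21,82] → #
    (8,1)@(17, 3): e=[3,7,102] → #
    (9,1)@(19, 3): e=[-3,-7,122] → ·
    (3,2)@(7, 5): e=[65,77,-30] → ·
  covered (15 px):
    · · # # · · · · · · ·
    · · · # # # # # # · ·
    · · · · · # # # # · ·
    · · · · · · · # # · ·
    · · · · · · · · # · ·
    · · · · · · · · · · ·
T3:
  2·area = 36
  edge (20, 10)→(10, 2): d=(-10,-8) top-left  bias=+0
  edge (10, 2)→(22, 8): d=(12,6) right/bottom  bias=-1
  edge (22, 8)→(20, 10): d=(-2,2) right/bottom  bias=-1
    (7,2)@(15, 5): e=[10,6,20] → #
    (8,2)@(17, 5): e=[26,-6,16] → ·
    (7,3)@(15, 7): e=[-10,30,16] → ·
    (8,3)@(17, 7): e=[6,18,12] → #
    (9,3)@(19, 7): e=[22,6,8] → #
    (10,3)@(21, 7): e=[38,-6,4] → ·
    (8,4)@(17, 9): e=[-14,42,8] → ·
    (9,4)@(19, 9): e=[2,30,4] → #
    (10,4)@(21, 9): e=[18,18,0] → ·  [on edge]
    (9,5)@(19, 11): e=[-18,54,0] → ·  [on edge]
  covered (4 px):
    · · · · · · · · · · ·
    · · · · · · · · · · ·
    · · · · · · · # · · ·
    · · · · · · · · # # ·
    · · · · · · · · · # ·
    · · · · · · · · · · ·

Result: "outside"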